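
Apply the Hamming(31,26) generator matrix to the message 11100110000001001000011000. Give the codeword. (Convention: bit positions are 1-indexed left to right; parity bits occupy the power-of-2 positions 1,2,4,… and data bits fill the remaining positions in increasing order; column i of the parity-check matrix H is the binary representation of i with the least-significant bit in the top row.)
Codeword c = d · G (mod 2), d = 11100110000001001000011000:
  c[0] = d·G[:,0] = (11100110000001001000011000)·(11011010101101010101010101) mod 2 = 1+1+0+0+0+0+1+0+0+0+0+0+0+1+0+0+0+0+0+0+0+1+0+0+0+0 mod 2 = 1
  c[1] = d·G[:,1] = (11100110000001001000011000)·(10110110011011001100110011) mod 2 = 1+0+1+0+0+1+1+0+0+0+0+0+0+1+0+0+1+0+0+0+0+1+0+0+0+0 mod 2 = 1
  c[2] = d·G[:,2] = (11100110000001001000011000)·(10000000000000000000000000) mod 2 = 1+0+0+0+0+0+0+0+0+0+0+0+0+0+0+0+0+0+0+0+0+0+0+0+0+0 mod 2 = 1
  c[3] = d·G[:,3] = (11100110000001001000011000)·(01110001111000111100001111) mod 2 = 0+1+1+0+0+0+0+0+0+0+0+0+0+0+0+0+1+0+0+0+0+0+1+0+0+0 mod 2 = 0
  c[4] = d·G[:,4] = (11100110000001001000011000)·(01000000000000000000000000) mod 2 = 0+1+0+0+0+0+0+0+0+0+0+0+0+0+0+0+0+0+0+0+0+0+0+0+0+0 mod 2 = 1
  c[5] = d·G[:,5] = (11100110000001001000011000)·(00100000000000000000000000) mod 2 = 0+0+1+0+0+0+0+0+0+0+0+0+0+0+0+0+0+0+0+0+0+0+0+0+0+0 mod 2 = 1
  c[6] = d·G[:,6] = (11100110000001001000011000)·(00010000000000000000000000) mod 2 = 0+0+0+0+0+0+0+0+0+0+0+0+0+0+0+0+0+0+0+0+0+0+0+0+0+0 mod 2 = 0
  c[7] = d·G[:,7] = (11100110000001001000011000)·(00001111111000000011111111) mod 2 = 0+0+0+0+0+1+1+0+0+0+0+0+0+0+0+0+0+0+0+0+0+1+1+0+0+0 mod 2 = 0
  c[8] = d·G[:,8] = (11100110000001001000011000)·(00001000000000000000000000) mod 2 = 0+0+0+0+0+0+0+0+0+0+0+0+0+0+0+0+0+0+0+0+0+0+0+0+0+0 mod 2 = 0
  c[9] = d·G[:,9] = (11100110000001001000011000)·(00000100000000000000000000) mod 2 = 0+0+0+0+0+1+0+0+0+0+0+0+0+0+0+0+0+0+0+0+0+0+0+0+0+0 mod 2 = 1
  c[10] = d·G[:,10] = (11100110000001001000011000)·(00000010000000000000000000) mod 2 = 0+0+0+0+0+0+1+0+0+0+0+0+0+0+0+0+0+0+0+0+0+0+0+0+0+0 mod 2 = 1
  c[11] = d·G[:,11] = (11100110000001001000011000)·(00000001000000000000000000) mod 2 = 0+0+0+0+0+0+0+0+0+0+0+0+0+0+0+0+0+0+0+0+0+0+0+0+0+0 mod 2 = 0
  c[12] = d·G[:,12] = (11100110000001001000011000)·(00000000100000000000000000) mod 2 = 0+0+0+0+0+0+0+0+0+0+0+0+0+0+0+0+0+0+0+0+0+0+0+0+0+0 mod 2 = 0
  c[13] = d·G[:,13] = (11100110000001001000011000)·(00000000010000000000000000) mod 2 = 0+0+0+0+0+0+0+0+0+0+0+0+0+0+0+0+0+0+0+0+0+0+0+0+0+0 mod 2 = 0
  c[14] = d·G[:,14] = (11100110000001001000011000)·(00000000001000000000000000) mod 2 = 0+0+0+0+0+0+0+0+0+0+0+0+0+0+0+0+0+0+0+0+0+0+0+0+0+0 mod 2 = 0
  c[15] = d·G[:,15] = (11100110000001001000011000)·(00000000000111111111111111) mod 2 = 0+0+0+0+0+0+0+0+0+0+0+0+0+1+0+0+1+0+0+0+0+1+1+0+0+0 mod 2 = 0
  c[16] = d·G[:,16] = (11100110000001001000011000)·(00000000000100000000000000) mod 2 = 0+0+0+0+0+0+0+0+0+0+0+0+0+0+0+0+0+0+0+0+0+0+0+0+0+0 mod 2 = 0
  c[17] = d·G[:,17] = (11100110000001001000011000)·(00000000000010000000000000) mod 2 = 0+0+0+0+0+0+0+0+0+0+0+0+0+0+0+0+0+0+0+0+0+0+0+0+0+0 mod 2 = 0
  c[18] = d·G[:,18] = (11100110000001001000011000)·(00000000000001000000000000) mod 2 = 0+0+0+0+0+0+0+0+0+0+0+0+0+1+0+0+0+0+0+0+0+0+0+0+0+0 mod 2 = 1
  c[19] = d·G[:,19] = (11100110000001001000011000)·(00000000000000100000000000) mod 2 = 0+0+0+0+0+0+0+0+0+0+0+0+0+0+0+0+0+0+0+0+0+0+0+0+0+0 mod 2 = 0
  c[20] = d·G[:,20] = (11100110000001001000011000)·(00000000000000010000000000) mod 2 = 0+0+0+0+0+0+0+0+0+0+0+0+0+0+0+0+0+0+0+0+0+0+0+0+0+0 mod 2 = 0
  c[21] = d·G[:,21] = (11100110000001001000011000)·(00000000000000001000000000) mod 2 = 0+0+0+0+0+0+0+0+0+0+0+0+0+0+0+0+1+0+0+0+0+0+0+0+0+0 mod 2 = 1
  c[22] = d·G[:,22] = (11100110000001001000011000)·(00000000000000000100000000) mod 2 = 0+0+0+0+0+0+0+0+0+0+0+0+0+0+0+0+0+0+0+0+0+0+0+0+0+0 mod 2 = 0
  c[23] = d·G[:,23] = (11100110000001001000011000)·(00000000000000000010000000) mod 2 = 0+0+0+0+0+0+0+0+0+0+0+0+0+0+0+0+0+0+0+0+0+0+0+0+0+0 mod 2 = 0
  c[24] = d·G[:,24] = (11100110000001001000011000)·(00000000000000000001000000) mod 2 = 0+0+0+0+0+0+0+0+0+0+0+0+0+0+0+0+0+0+0+0+0+0+0+0+0+0 mod 2 = 0
  c[25] = d·G[:,25] = (11100110000001001000011000)·(00000000000000000000100000) mod 2 = 0+0+0+0+0+0+0+0+0+0+0+0+0+0+0+0+0+0+0+0+0+0+0+0+0+0 mod 2 = 0
  c[26] = d·G[:,26] = (11100110000001001000011000)·(00000000000000000000010000) mod 2 = 0+0+0+0+0+0+0+0+0+0+0+0+0+0+0+0+0+0+0+0+0+1+0+0+0+0 mod 2 = 1
  c[27] = d·G[:,27] = (11100110000001001000011000)·(00000000000000000000001000) mod 2 = 0+0+0+0+0+0+0+0+0+0+0+0+0+0+0+0+0+0+0+0+0+0+1+0+0+0 mod 2 = 1
  c[28] = d·G[:,28] = (11100110000001001000011000)·(00000000000000000000000100) mod 2 = 0+0+0+0+0+0+0+0+0+0+0+0+0+0+0+0+0+0+0+0+0+0+0+0+0+0 mod 2 = 0
  c[29] = d·G[:,29] = (11100110000001001000011000)·(00000000000000000000000010) mod 2 = 0+0+0+0+0+0+0+0+0+0+0+0+0+0+0+0+0+0+0+0+0+0+0+0+0+0 mod 2 = 0
  c[30] = d·G[:,30] = (11100110000001001000011000)·(00000000000000000000000001) mod 2 = 0+0+0+0+0+0+0+0+0+0+0+0+0+0+0+0+0+0+0+0+0+0+0+0+0+0 mod 2 = 0
Codeword = 1110110001100000001001000011000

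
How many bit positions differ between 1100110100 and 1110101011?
XOR = 0010011111, count of 1s = 6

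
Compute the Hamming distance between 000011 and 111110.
XOR = 111101, count of 1s = 5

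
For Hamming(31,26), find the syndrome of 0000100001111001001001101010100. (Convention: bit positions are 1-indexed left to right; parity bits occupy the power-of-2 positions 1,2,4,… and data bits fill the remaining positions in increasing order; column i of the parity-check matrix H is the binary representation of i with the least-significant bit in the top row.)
Syndrome s = H · r^T (mod 2), r = 0000100001111001001001101010100:
  s[0] = (1010101010101010101010101010101)·(0000100001111001001001101010100) mod 2 = 0+0+0+0+1+0+0+0+0+0+1+0+1+0+0+0+0+0+1+0+0+0+1+0+1+0+1+0+1+0+0 mod 2 = 0
  s[1] = (0110011001100110011001100110011)·(0000100001111001001001101010100) mod 2 = 0+0+0+0+0+0+0+0+0+1+1+0+0+0+0+0+0+0+1+0+0+1+1+0+0+0+1+0+0+0+0 mod 2 = 0
  s[2] = (0001111000011110000111100001111)·(0000100001111001001001101010100) mod 2 = 0+0+0+0+1+0+0+0+0+0+0+1+1+0+0+0+0+0+0+0+0+1+1+0+0+0+0+0+1+0+0 mod 2 = 0
  s[3] = (0000000111111110000000011111111)·(0000100001111001001001101010100) mod 2 = 0+0+0+0+0+0+0+0+0+1+1+1+1+0+0+0+0+0+0+0+0+0+0+0+1+0+1+0+1+0+0 mod 2 = 1
  s[4] = (0000000000000001111111111111111)·(0000100001111001001001101010100) mod 2 = 0+0+0+0+0+0+0+0+0+0+0+0+0+0+0+1+0+0+1+0+0+1+1+0+1+0+1+0+1+0+0 mod 2 = 1
Syndrome = 00011
Non-zero syndrome: error at position 24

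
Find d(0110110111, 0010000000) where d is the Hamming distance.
XOR = 0100110111, count of 1s = 6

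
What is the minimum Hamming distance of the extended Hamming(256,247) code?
d_min = 4 (adding an overall parity bit to Hamming(255,247) raises d_min from 3 to 4).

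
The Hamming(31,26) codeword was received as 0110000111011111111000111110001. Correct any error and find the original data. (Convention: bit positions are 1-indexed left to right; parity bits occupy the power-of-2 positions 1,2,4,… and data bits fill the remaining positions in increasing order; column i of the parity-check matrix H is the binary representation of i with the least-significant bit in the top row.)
Syndrome s = H · r^T (mod 2), r = 0110000111011111111000111110001:
  s[0] = (1010101010101010101010101010101)·(0110000111011111111000111110001) mod 2 = 0+0+1+0+0+0+0+0+1+0+0+0+1+0+1+0+1+0+1+0+0+0+1+0+1+0+1+0+0+0+1 mod 2 = 0
  s[1] = (0110011001100110011001100110011)·(0110000111011111111000111110001) mod 2 = 0+1+1+0+0+0+0+0+0+1+0+0+0+1+1+0+0+1+1+0+0+0+1+0+0+1+1+0+0+0+1 mod 2 = 1
  s[2] = (0001111000011110000111100001111)·(0110000111011111111000111110001) mod 2 = 0+0+0+0+0+0+0+0+0+0+0+1+1+1+1+0+0+0+0+0+0+0+1+0+0+0+0+0+0+0+1 mod 2 = 0
  s[3] = (0000000111111110000000011111111)·(0110000111011111111000111110001) mod 2 = 0+0+0+0+0+0+0+1+1+1+0+1+1+1+1+0+0+0+0+0+0+0+0+1+1+1+1+0+0+0+1 mod 2 = 0
  s[4] = (0000000000000001111111111111111)·(0110000111011111111000111110001) mod 2 = 0+0+0+0+0+0+0+0+0+0+0+0+0+0+0+1+1+1+1+0+0+0+1+1+1+1+1+0+0+0+1 mod 2 = 0
Syndrome = 01000
Column 2 of H equals this syndrome → error at bit 2 (1-indexed).
Flip bit 2: 0110000111011111111000111110001 → 0010000111011111111000111110001
Extract data bits at positions {3,5,6,7,9,10,11,12,13,14,15,17,18,19,20,21,22,23,24,25,26,27,28,29,30,31}: 10001101111111000111110001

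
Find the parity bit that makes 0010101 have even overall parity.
Sum of data bits: 0+0+1+0+1+0+1 = 3.
3 mod 2 = 1, so parity bit = 1.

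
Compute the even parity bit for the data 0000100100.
Sum of data bits: 0+0+0+0+1+0+0+1+0+0 = 2.
2 mod 2 = 0, so parity bit = 0.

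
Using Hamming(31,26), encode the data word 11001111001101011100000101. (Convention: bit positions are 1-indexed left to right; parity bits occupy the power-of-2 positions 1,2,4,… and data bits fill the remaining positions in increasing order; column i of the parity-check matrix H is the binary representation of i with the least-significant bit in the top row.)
Codeword c = d · G (mod 2), d = 11001111001101011100000101:
  c[0] = d·G[:,0] = (11001111001101011100000101)·(11011010101101010101010101) mod 2 = 1+1+0+0+1+0+1+0+0+0+1+1+0+1+0+1+0+1+0+0+0+0+0+1+0+1 mod 2 = 1
  c[1] = d·G[:,1] = (11001111001101011100000101)·(10110110011011001100110011) mod 2 = 1+0+0+0+0+1+1+0+0+0+1+0+0+1+0+0+1+1+0+0+0+0+0+0+0+1 mod 2 = 0
  c[2] = d·G[:,2] = (11001111001101011100000101)·(10000000000000000000000000) mod 2 = 1+0+0+0+0+0+0+0+0+0+0+0+0+0+0+0+0+0+0+0+0+0+0+0+0+0 mod 2 = 1
  c[3] = d·G[:,3] = (11001111001101011100000101)·(01110001111000111100001111) mod 2 = 0+1+0+0+0+0+0+1+0+0+1+0+0+0+0+1+1+1+0+0+0+0+0+1+0+1 mod 2 = 0
  c[4] = d·G[:,4] = (11001111001101011100000101)·(01000000000000000000000000) mod 2 = 0+1+0+0+0+0+0+0+0+0+0+0+0+0+0+0+0+0+0+0+0+0+0+0+0+0 mod 2 = 1
  c[5] = d·G[:,5] = (11001111001101011100000101)·(00100000000000000000000000) mod 2 = 0+0+0+0+0+0+0+0+0+0+0+0+0+0+0+0+0+0+0+0+0+0+0+0+0+0 mod 2 = 0
  c[6] = d·G[:,6] = (11001111001101011100000101)·(00010000000000000000000000) mod 2 = 0+0+0+0+0+0+0+0+0+0+0+0+0+0+0+0+0+0+0+0+0+0+0+0+0+0 mod 2 = 0
  c[7] = d·G[:,7] = (11001111001101011100000101)·(00001111111000000011111111) mod 2 = 0+0+0+0+1+1+1+1+0+0+1+0+0+0+0+0+0+0+0+0+0+0+0+1+0+1 mod 2 = 1
  c[8] = d·G[:,8] = (11001111001101011100000101)·(00001000000000000000000000) mod 2 = 0+0+0+0+1+0+0+0+0+0+0+0+0+0+0+0+0+0+0+0+0+0+0+0+0+0 mod 2 = 1
  c[9] = d·G[:,9] = (11001111001101011100000101)·(00000100000000000000000000) mod 2 = 0+0+0+0+0+1+0+0+0+0+0+0+0+0+0+0+0+0+0+0+0+0+0+0+0+0 mod 2 = 1
  c[10] = d·G[:,10] = (11001111001101011100000101)·(00000010000000000000000000) mod 2 = 0+0+0+0+0+0+1+0+0+0+0+0+0+0+0+0+0+0+0+0+0+0+0+0+0+0 mod 2 = 1
  c[11] = d·G[:,11] = (11001111001101011100000101)·(00000001000000000000000000) mod 2 = 0+0+0+0+0+0+0+1+0+0+0+0+0+0+0+0+0+0+0+0+0+0+0+0+0+0 mod 2 = 1
  c[12] = d·G[:,12] = (11001111001101011100000101)·(00000000100000000000000000) mod 2 = 0+0+0+0+0+0+0+0+0+0+0+0+0+0+0+0+0+0+0+0+0+0+0+0+0+0 mod 2 = 0
  c[13] = d·G[:,13] = (11001111001101011100000101)·(00000000010000000000000000) mod 2 = 0+0+0+0+0+0+0+0+0+0+0+0+0+0+0+0+0+0+0+0+0+0+0+0+0+0 mod 2 = 0
  c[14] = d·G[:,14] = (11001111001101011100000101)·(00000000001000000000000000) mod 2 = 0+0+0+0+0+0+0+0+0+0+1+0+0+0+0+0+0+0+0+0+0+0+0+0+0+0 mod 2 = 1
  c[15] = d·G[:,15] = (11001111001101011100000101)·(00000000000111111111111111) mod 2 = 0+0+0+0+0+0+0+0+0+0+0+1+0+1+0+1+1+1+0+0+0+0+0+1+0+1 mod 2 = 1
  c[16] = d·G[:,16] = (11001111001101011100000101)·(00000000000100000000000000) mod 2 = 0+0+0+0+0+0+0+0+0+0+0+1+0+0+0+0+0+0+0+0+0+0+0+0+0+0 mod 2 = 1
  c[17] = d·G[:,17] = (11001111001101011100000101)·(00000000000010000000000000) mod 2 = 0+0+0+0+0+0+0+0+0+0+0+0+0+0+0+0+0+0+0+0+0+0+0+0+0+0 mod 2 = 0
  c[18] = d·G[:,18] = (11001111001101011100000101)·(00000000000001000000000000) mod 2 = 0+0+0+0+0+0+0+0+0+0+0+0+0+1+0+0+0+0+0+0+0+0+0+0+0+0 mod 2 = 1
  c[19] = d·G[:,19] = (11001111001101011100000101)·(00000000000000100000000000) mod 2 = 0+0+0+0+0+0+0+0+0+0+0+0+0+0+0+0+0+0+0+0+0+0+0+0+0+0 mod 2 = 0
  c[20] = d·G[:,20] = (11001111001101011100000101)·(00000000000000010000000000) mod 2 = 0+0+0+0+0+0+0+0+0+0+0+0+0+0+0+1+0+0+0+0+0+0+0+0+0+0 mod 2 = 1
  c[21] = d·G[:,21] = (11001111001101011100000101)·(00000000000000001000000000) mod 2 = 0+0+0+0+0+0+0+0+0+0+0+0+0+0+0+0+1+0+0+0+0+0+0+0+0+0 mod 2 = 1
  c[22] = d·G[:,22] = (11001111001101011100000101)·(00000000000000000100000000) mod 2 = 0+0+0+0+0+0+0+0+0+0+0+0+0+0+0+0+0+1+0+0+0+0+0+0+0+0 mod 2 = 1
  c[23] = d·G[:,23] = (11001111001101011100000101)·(00000000000000000010000000) mod 2 = 0+0+0+0+0+0+0+0+0+0+0+0+0+0+0+0+0+0+0+0+0+0+0+0+0+0 mod 2 = 0
  c[24] = d·G[:,24] = (11001111001101011100000101)·(00000000000000000001000000) mod 2 = 0+0+0+0+0+0+0+0+0+0+0+0+0+0+0+0+0+0+0+0+0+0+0+0+0+0 mod 2 = 0
  c[25] = d·G[:,25] = (11001111001101011100000101)·(00000000000000000000100000) mod 2 = 0+0+0+0+0+0+0+0+0+0+0+0+0+0+0+0+0+0+0+0+0+0+0+0+0+0 mod 2 = 0
  c[26] = d·G[:,26] = (11001111001101011100000101)·(00000000000000000000010000) mod 2 = 0+0+0+0+0+0+0+0+0+0+0+0+0+0+0+0+0+0+0+0+0+0+0+0+0+0 mod 2 = 0
  c[27] = d·G[:,27] = (11001111001101011100000101)·(00000000000000000000001000) mod 2 = 0+0+0+0+0+0+0+0+0+0+0+0+0+0+0+0+0+0+0+0+0+0+0+0+0+0 mod 2 = 0
  c[28] = d·G[:,28] = (11001111001101011100000101)·(00000000000000000000000100) mod 2 = 0+0+0+0+0+0+0+0+0+0+0+0+0+0+0+0+0+0+0+0+0+0+0+1+0+0 mod 2 = 1
  c[29] = d·G[:,29] = (11001111001101011100000101)·(00000000000000000000000010) mod 2 = 0+0+0+0+0+0+0+0+0+0+0+0+0+0+0+0+0+0+0+0+0+0+0+0+0+0 mod 2 = 0
  c[30] = d·G[:,30] = (11001111001101011100000101)·(00000000000000000000000001) mod 2 = 0+0+0+0+0+0+0+0+0+0+0+0+0+0+0+0+0+0+0+0+0+0+0+0+0+1 mod 2 = 1
Codeword = 1010100111110011101011100000101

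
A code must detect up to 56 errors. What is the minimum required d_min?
Detecting e errors requires d_min ≥ e + 1 = 56 + 1 = 57.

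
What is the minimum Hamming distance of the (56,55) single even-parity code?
d_min = 2 (flipping one data bit also flips the parity bit, so the two closest codewords differ in exactly 2 positions).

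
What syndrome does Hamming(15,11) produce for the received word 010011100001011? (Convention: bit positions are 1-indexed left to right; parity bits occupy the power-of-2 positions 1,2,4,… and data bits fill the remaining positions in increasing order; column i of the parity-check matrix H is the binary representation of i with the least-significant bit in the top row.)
Syndrome s = H · r^T (mod 2), r = 010011100001011:
  s[0] = (101010101010101)·(010011100001011) mod 2 = 0+0+0+0+1+0+1+0+0+0+0+0+0+0+1 mod 2 = 1
  s[1] = (011001100110011)·(010011100001011) mod 2 = 0+1+0+0+0+1+1+0+0+0+0+0+0+1+1 mod 2 = 1
  s[2] = (000111100001111)·(010011100001011) mod 2 = 0+0+0+0+1+1+1+0+0+0+0+1+0+1+1 mod 2 = 0
  s[3] = (000000011111111)·(010011100001011) mod 2 = 0+0+0+0+0+0+0+0+0+0+0+1+0+1+1 mod 2 = 1
Syndrome = 1101
Non-zero syndrome: error at position 11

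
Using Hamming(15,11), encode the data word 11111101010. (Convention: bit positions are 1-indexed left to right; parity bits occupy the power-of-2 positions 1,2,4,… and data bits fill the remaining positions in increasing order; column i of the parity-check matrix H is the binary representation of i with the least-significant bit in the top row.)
Codeword c = d · G (mod 2), d = 11111101010:
  c[0] = d·G[:,0] = (11111101010)·(11011010101) mod 2 = 1+1+0+1+1+0+0+0+0+0+0 mod 2 = 0
  c[1] = d·G[:,1] = (11111101010)·(10110110011) mod 2 = 1+0+1+1+0+1+0+0+0+1+0 mod 2 = 1
  c[2] = d·G[:,2] = (11111101010)·(10000000000) mod 2 = 1+0+0+0+0+0+0+0+0+0+0 mod 2 = 1
  c[3] = d·G[:,3] = (11111101010)·(01110001111) mod 2 = 0+1+1+1+0+0+0+1+0+1+0 mod 2 = 1
  c[4] = d·G[:,4] = (11111101010)·(01000000000) mod 2 = 0+1+0+0+0+0+0+0+0+0+0 mod 2 = 1
  c[5] = d·G[:,5] = (11111101010)·(00100000000) mod 2 = 0+0+1+0+0+0+0+0+0+0+0 mod 2 = 1
  c[6] = d·G[:,6] = (11111101010)·(00010000000) mod 2 = 0+0+0+1+0+0+0+0+0+0+0 mod 2 = 1
  c[7] = d·G[:,7] = (11111101010)·(00001111111) mod 2 = 0+0+0+0+1+1+0+1+0+1+0 mod 2 = 0
  c[8] = d·G[:,8] = (11111101010)·(00001000000) mod 2 = 0+0+0+0+1+0+0+0+0+0+0 mod 2 = 1
  c[9] = d·G[:,9] = (11111101010)·(00000100000) mod 2 = 0+0+0+0+0+1+0+0+0+0+0 mod 2 = 1
  c[10] = d·G[:,10] = (11111101010)·(00000010000) mod 2 = 0+0+0+0+0+0+0+0+0+0+0 mod 2 = 0
  c[11] = d·G[:,11] = (11111101010)·(00000001000) mod 2 = 0+0+0+0+0+0+0+1+0+0+0 mod 2 = 1
  c[12] = d·G[:,12] = (11111101010)·(00000000100) mod 2 = 0+0+0+0+0+0+0+0+0+0+0 mod 2 = 0
  c[13] = d·G[:,13] = (11111101010)·(00000000010) mod 2 = 0+0+0+0+0+0+0+0+0+1+0 mod 2 = 1
  c[14] = d·G[:,14] = (11111101010)·(00000000001) mod 2 = 0+0+0+0+0+0+0+0+0+0+0 mod 2 = 0
Codeword = 011111101101010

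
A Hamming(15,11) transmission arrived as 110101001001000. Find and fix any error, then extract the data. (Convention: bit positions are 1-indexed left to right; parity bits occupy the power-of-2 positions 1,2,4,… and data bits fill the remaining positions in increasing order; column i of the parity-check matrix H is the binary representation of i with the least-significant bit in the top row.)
Syndrome s = H · r^T (mod 2), r = 110101001001000:
  s[0] = (101010101010101)·(110101001001000) mod 2 = 1+0+0+0+0+0+0+0+1+0+0+0+0+0+0 mod 2 = 0
  s[1] = (011001100110011)·(110101001001000) mod 2 = 0+1+0+0+0+1+0+0+0+0+0+0+0+0+0 mod 2 = 0
  s[2] = (000111100001111)·(110101001001000) mod 2 = 0+0+0+1+0+1+0+0+0+0+0+1+0+0+0 mod 2 = 1
  s[3] = (000000011111111)·(110101001001000) mod 2 = 0+0+0+0+0+0+0+0+1+0+0+1+0+0+0 mod 2 = 0
Syndrome = 0010
Column 4 of H equals this syndrome → error at bit 4 (1-indexed).
Flip bit 4: 110101001001000 → 110001001001000
Extract data bits at positions {3,5,6,7,9,10,11,12,13,14,15}: 00101001000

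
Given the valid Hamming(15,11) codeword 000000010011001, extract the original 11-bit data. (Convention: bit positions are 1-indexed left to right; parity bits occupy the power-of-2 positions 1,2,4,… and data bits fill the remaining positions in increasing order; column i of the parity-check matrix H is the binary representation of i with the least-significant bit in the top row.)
Parity bits occupy power-of-2 positions; data bits are at positions {3,5,6,7,9,10,11,12,13,14,15} (1-indexed).
Extract: c[3]=0 c[5]=0 c[6]=0 c[7]=0 c[9]=0 c[10]=0 c[11]=1 c[12]=1 c[13]=0 c[14]=0 c[15]=1
Data = 00000011001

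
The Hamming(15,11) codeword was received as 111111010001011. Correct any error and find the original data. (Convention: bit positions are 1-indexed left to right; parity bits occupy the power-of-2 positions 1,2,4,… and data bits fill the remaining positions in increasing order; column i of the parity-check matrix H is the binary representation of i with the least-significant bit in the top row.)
Syndrome s = H · r^T (mod 2), r = 111111010001011:
  s[0] = (101010101010101)·(111111010001011) mod 2 = 1+0+1+0+1+0+0+0+0+0+0+0+0+0+1 mod 2 = 0
  s[1] = (011001100110011)·(111111010001011) mod 2 = 0+1+1+0+0+1+0+0+0+0+0+0+0+1+1 mod 2 = 1
  s[2] = (000111100001111)·(111111010001011) mod 2 = 0+0+0+1+1+1+0+0+0+0+0+1+0+1+1 mod 2 = 0
  s[3] = (000000011111111)·(111111010001011) mod 2 = 0+0+0+0+0+0+0+1+0+0+0+1+0+1+1 mod 2 = 0
Syndrome = 0100
Column 2 of H equals this syndrome → error at bit 2 (1-indexed).
Flip bit 2: 111111010001011 → 101111010001011
Extract data bits at positions {3,5,6,7,9,10,11,12,13,14,15}: 11100001011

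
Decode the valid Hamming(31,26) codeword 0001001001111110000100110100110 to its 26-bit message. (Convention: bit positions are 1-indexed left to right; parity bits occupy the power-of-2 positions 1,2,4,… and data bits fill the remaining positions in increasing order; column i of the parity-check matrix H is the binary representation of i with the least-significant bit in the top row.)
Parity bits occupy power-of-2 positions; data bits are at positions {3,5,6,7,9,10,11,12,13,14,15,17,18,19,20,21,22,23,24,25,26,27,28,29,30,31} (1-indexed).
Extract: c[3]=0 c[5]=0 c[6]=0 c[7]=1 c[9]=0 c[10]=1 c[11]=1 c[12]=1 c[13]=1 c[14]=1 c[15]=1 c[17]=0 c[18]=0 c[19]=0 c[20]=1 c[21]=0 c[22]=0 c[23]=1 c[24]=1 c[25]=0 c[26]=1 c[27]=0 c[28]=0 c[29]=1 c[30]=1 c[31]=0
Data = 00010111111000100110100110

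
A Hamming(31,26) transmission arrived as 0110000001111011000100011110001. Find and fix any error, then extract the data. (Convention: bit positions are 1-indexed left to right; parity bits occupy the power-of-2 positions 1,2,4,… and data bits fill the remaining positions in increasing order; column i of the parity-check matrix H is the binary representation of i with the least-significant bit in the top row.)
Syndrome s = H · r^T (mod 2), r = 0110000001111011000100011110001:
  s[0] = (1010101010101010101010101010101)·(0110000001111011000100011110001) mod 2 = 0+0+1+0+0+0+0+0+0+0+1+0+1+0+1+0+0+0+0+0+0+0+0+0+1+0+1+0+0+0+1 mod 2 = 1
  s[1] = (0110011001100110011001100110011)·(0110000001111011000100011110001) mod 2 = 0+1+1+0+0+0+0+0+0+1+1+0+0+0+1+0+0+0+0+0+0+0+0+0+0+1+1+0+0+0+1 mod 2 = 0
  s[2] = (0001111000011110000111100001111)·(0110000001111011000100011110001) mod 2 = 0+0+0+0+0+0+0+0+0+0+0+1+1+0+1+0+0+0+0+1+0+0+0+0+0+0+0+0+0+0+1 mod 2 = 1
  s[3] = (0000000111111110000000011111111)·(0110000001111011000100011110001) mod 2 = 0+0+0+0+0+0+0+0+0+1+1+1+1+0+1+0+0+0+0+0+0+0+0+1+1+1+1+0+0+0+1 mod 2 = 0
  s[4] = (0000000000000001111111111111111)·(0110000001111011000100011110001) mod 2 = 0+0+0+0+0+0+0+0+0+0+0+0+0+0+0+1+0+0+0+1+0+0+0+1+1+1+1+0+0+0+1 mod 2 = 1
Syndrome = 10101
Column 21 of H equals this syndrome → error at bit 21 (1-indexed).
Flip bit 21: 0110000001111011000100011110001 → 0110000001111011000110011110001
Extract data bits at positions {3,5,6,7,9,10,11,12,13,14,15,17,18,19,20,21,22,23,24,25,26,27,28,29,30,31}: 10000111101000110011110001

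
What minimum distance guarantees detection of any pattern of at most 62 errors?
Detecting e errors requires d_min ≥ e + 1 = 62 + 1 = 63.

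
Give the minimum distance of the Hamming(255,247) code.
d_min = 3 (every single-error-correcting Hamming code has d_min = 3).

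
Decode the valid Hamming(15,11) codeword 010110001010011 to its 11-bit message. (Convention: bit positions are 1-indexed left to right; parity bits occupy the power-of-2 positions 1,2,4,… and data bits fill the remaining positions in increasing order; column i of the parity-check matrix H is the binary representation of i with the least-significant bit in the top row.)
Parity bits occupy power-of-2 positions; data bits are at positions {3,5,6,7,9,10,11,12,13,14,15} (1-indexed).
Extract: c[3]=0 c[5]=1 c[6]=0 c[7]=0 c[9]=1 c[10]=0 c[11]=1 c[12]=0 c[13]=0 c[14]=1 c[15]=1
Data = 01001010011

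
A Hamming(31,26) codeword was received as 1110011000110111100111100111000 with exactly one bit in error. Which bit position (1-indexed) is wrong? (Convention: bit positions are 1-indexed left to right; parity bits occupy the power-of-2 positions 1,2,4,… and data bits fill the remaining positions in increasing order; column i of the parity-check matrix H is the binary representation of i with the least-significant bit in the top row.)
Syndrome s = H · r^T (mod 2), r = 1110011000110111100111100111000:
  s[0] = (1010101010101010101010101010101)·(1110011000110111100111100111000) mod 2 = 1+0+1+0+0+0+1+0+0+0+1+0+0+0+1+0+1+0+0+0+1+0+1+0+0+0+1+0+0+0+0 mod 2 = 1
  s[1] = (0110011001100110011001100110011)·(1110011000110111100111100111000) mod 2 = 0+1+1+0+0+1+1+0+0+0+1+0+0+1+1+0+0+0+0+0+0+1+1+0+0+1+1+0+0+0+0 mod 2 = 1
  s[2] = (0001111000011110000111100001111)·(1110011000110111100111100111000) mod 2 = 0+0+0+0+0+1+1+0+0+0+0+1+0+1+1+0+0+0+0+1+1+1+1+0+0+0+0+1+0+0+0 mod 2 = 0
  s[3] = (0000000111111110000000011111111)·(1110011000110111100111100111000) mod 2 = 0+0+0+0+0+0+0+0+0+0+1+1+0+1+1+0+0+0+0+0+0+0+0+0+0+1+1+1+0+0+0 mod 2 = 1
  s[4] = (0000000000000001111111111111111)·(1110011000110111100111100111000) mod 2 = 0+0+0+0+0+0+0+0+0+0+0+0+0+0+0+1+1+0+0+1+1+1+1+0+0+1+1+1+0+0+0 mod 2 = 1
Syndrome = 11011
Column i of H is the binary representation of i, so the syndrome is the binary index of the flipped bit.
Read s = 11011 with s[0] as LSB: 1·2^0 + 1·2^1 + 0·2^2 + 1·2^3 + 1·2^4 = 27.
Error is at bit position 27.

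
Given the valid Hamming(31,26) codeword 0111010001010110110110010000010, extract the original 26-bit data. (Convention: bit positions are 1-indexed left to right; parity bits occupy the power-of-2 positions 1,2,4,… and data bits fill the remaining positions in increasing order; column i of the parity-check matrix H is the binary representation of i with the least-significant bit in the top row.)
Parity bits occupy power-of-2 positions; data bits are at positions {3,5,6,7,9,10,11,12,13,14,15,17,18,19,20,21,22,23,24,25,26,27,28,29,30,31} (1-indexed).
Extract: c[3]=1 c[5]=0 c[6]=1 c[7]=0 c[9]=0 c[10]=1 c[11]=0 c[12]=1 c[13]=0 c[14]=1 c[15]=1 c[17]=1 c[18]=1 c[19]=0 c[20]=1 c[21]=1 c[22]=0 c[23]=0 c[24]=1 c[25]=0 c[26]=0 c[27]=0 c[28]=0 c[29]=0 c[30]=1 c[31]=0
Data = 10100101011110110010000010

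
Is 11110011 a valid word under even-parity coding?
Sum of all bits: 1+1+1+1+0+0+1+1 = 6; 6 mod 2 = 0. Result is 0 → valid parity.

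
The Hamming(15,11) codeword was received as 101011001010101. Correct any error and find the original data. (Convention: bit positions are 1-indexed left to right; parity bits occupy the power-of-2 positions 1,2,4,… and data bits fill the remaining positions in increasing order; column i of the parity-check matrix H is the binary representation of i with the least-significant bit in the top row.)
Syndrome s = H · r^T (mod 2), r = 101011001010101:
  s[0] = (101010101010101)·(101011001010101) mod 2 = 1+0+1+0+1+0+0+0+1+0+1+0+1+0+1 mod 2 = 1
  s[1] = (011001100110011)·(101011001010101) mod 2 = 0+0+1+0+0+1+0+0+0+0+1+0+0+0+1 mod 2 = 0
  s[2] = (000111100001111)·(101011001010101) mod 2 = 0+0+0+0+1+1+0+0+0+0+0+0+1+0+1 mod 2 = 0
  s[3] = (000000011111111)·(101011001010101) mod 2 = 0+0+0+0+0+0+0+0+1+0+1+0+1+0+1 mod 2 = 0
Syndrome = 1000
Column 1 of H equals this syndrome → error at bit 1 (1-indexed).
Flip bit 1: 101011001010101 → 001011001010101
Extract data bits at positions {3,5,6,7,9,10,11,12,13,14,15}: 11101010101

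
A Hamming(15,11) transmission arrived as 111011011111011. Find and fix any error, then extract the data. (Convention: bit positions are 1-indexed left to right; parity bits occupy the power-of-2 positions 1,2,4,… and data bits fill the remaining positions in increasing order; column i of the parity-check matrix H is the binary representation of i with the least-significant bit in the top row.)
Syndrome s = H · r^T (mod 2), r = 111011011111011:
  s[0] = (101010101010101)·(111011011111011) mod 2 = 1+0+1+0+1+0+0+0+1+0+1+0+0+0+1 mod 2 = 0
  s[1] = (011001100110011)·(111011011111011) mod 2 = 0+1+1+0+0+1+0+0+0+1+1+0+0+1+1 mod 2 = 1
  s[2] = (000111100001111)·(111011011111011) mod 2 = 0+0+0+0+1+1+0+0+0+0+0+1+0+1+1 mod 2 = 1
  s[3] = (000000011111111)·(111011011111011) mod 2 = 0+0+0+0+0+0+0+1+1+1+1+1+0+1+1 mod 2 = 1
Syndrome = 0111
Column 14 of H equals this syndrome → error at bit 14 (1-indexed).
Flip bit 14: 111011011111011 → 111011011111001
Extract data bits at positions {3,5,6,7,9,10,11,12,13,14,15}: 11101111001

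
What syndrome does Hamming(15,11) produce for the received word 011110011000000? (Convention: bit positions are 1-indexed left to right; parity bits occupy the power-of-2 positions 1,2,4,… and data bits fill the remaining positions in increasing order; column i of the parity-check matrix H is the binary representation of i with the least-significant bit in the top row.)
Syndrome s = H · r^T (mod 2), r = 011110011000000:
  s[0] = (101010101010101)·(011110011000000) mod 2 = 0+0+1+0+1+0+0+0+1+0+0+0+0+0+0 mod 2 = 1
  s[1] = (011001100110011)·(011110011000000) mod 2 = 0+1+1+0+0+0+0+0+0+0+0+0+0+0+0 mod 2 = 0
  s[2] = (000111100001111)·(011110011000000) mod 2 = 0+0+0+1+1+0+0+0+0+0+0+0+0+0+0 mod 2 = 0
  s[3] = (000000011111111)·(011110011000000) mod 2 = 0+0+0+0+0+0+0+1+1+0+0+0+0+0+0 mod 2 = 0
Syndrome = 1000
Non-zero syndrome: error at position 1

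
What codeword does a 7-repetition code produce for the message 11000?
Repeat each bit 7× and concatenate:
1→1111111  1→1111111  0→0000000  0→0000000  0→0000000
Codeword = 11111111111111000000000000000000000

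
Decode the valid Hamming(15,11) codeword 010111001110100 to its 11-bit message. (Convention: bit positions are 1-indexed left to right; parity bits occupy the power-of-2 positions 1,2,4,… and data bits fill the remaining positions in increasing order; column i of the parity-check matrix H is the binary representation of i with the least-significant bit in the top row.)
Parity bits occupy power-of-2 positions; data bits are at positions {3,5,6,7,9,10,11,12,13,14,15} (1-indexed).
Extract: c[3]=0 c[5]=1 c[6]=1 c[7]=0 c[9]=1 c[10]=1 c[11]=1 c[12]=0 c[13]=1 c[14]=0 c[15]=0
Data = 01101110100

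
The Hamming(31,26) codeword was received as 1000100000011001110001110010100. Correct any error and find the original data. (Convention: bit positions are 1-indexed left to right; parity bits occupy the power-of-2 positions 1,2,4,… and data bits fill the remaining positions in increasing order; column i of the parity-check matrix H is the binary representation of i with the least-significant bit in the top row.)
Syndrome s = H · r^T (mod 2), r = 1000100000011001110001110010100:
  s[0] = (1010101010101010101010101010101)·(1000100000011001110001110010100) mod 2 = 1+0+0+0+1+0+0+0+0+0+0+0+1+0+0+0+1+0+0+0+0+0+1+0+0+0+1+0+1+0+0 mod 2 = 1
  s[1] = (0110011001100110011001100110011)·(1000100000011001110001110010100) mod 2 = 0+0+0+0+0+0+0+0+0+0+0+0+0+0+0+0+0+1+0+0+0+1+1+0+0+0+1+0+0+0+0 mod 2 = 0
  s[2] = (0001111000011110000111100001111)·(1000100000011001110001110010100) mod 2 = 0+0+0+0+1+0+0+0+0+0+0+1+1+0+0+0+0+0+0+0+0+1+1+0+0+0+0+0+1+0+0 mod 2 = 0
  s[3] = (0000000111111110000000011111111)·(1000100000011001110001110010100) mod 2 = 0+0+0+0+0+0+0+0+0+0+0+1+1+0+0+0+0+0+0+0+0+0+0+1+0+0+1+0+1+0+0 mod 2 = 1
  s[4] = (0000000000000001111111111111111)·(1000100000011001110001110010100) mod 2 = 0+0+0+0+0+0+0+0+0+0+0+0+0+0+0+1+1+1+0+0+0+1+1+1+0+0+1+0+1+0+0 mod 2 = 0
Syndrome = 10010
Column 9 of H equals this syndrome → error at bit 9 (1-indexed).
Flip bit 9: 1000100000011001110001110010100 → 1000100010011001110001110010100
Extract data bits at positions {3,5,6,7,9,10,11,12,13,14,15,17,18,19,20,21,22,23,24,25,26,27,28,29,30,31}: 01001001100110001110010100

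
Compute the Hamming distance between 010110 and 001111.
XOR = 011001, count of 1s = 3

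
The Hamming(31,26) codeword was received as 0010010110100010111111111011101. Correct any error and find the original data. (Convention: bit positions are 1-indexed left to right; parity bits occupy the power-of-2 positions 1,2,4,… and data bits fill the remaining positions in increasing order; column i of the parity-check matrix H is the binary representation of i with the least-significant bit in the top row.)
Syndrome s = H · r^T (mod 2), r = 0010010110100010111111111011101:
  s[0] = (1010101010101010101010101010101)·(0010010110100010111111111011101) mod 2 = 0+0+1+0+0+0+0+0+1+0+1+0+0+0+1+0+1+0+1+0+1+0+1+0+1+0+1+0+1+0+1 mod 2 = 0
  s[1] = (0110011001100110011001100110011)·(0010010110100010111111111011101) mod 2 = 0+0+1+0+0+1+0+0+0+0+1+0+0+0+1+0+0+1+1+0+0+1+1+0+0+0+1+0+0+0+1 mod 2 = 0
  s[2] = (0001111000011110000111100001111)·(0010010110100010111111111011101) mod 2 = 0+0+0+0+0+1+0+0+0+0+0+0+0+0+1+0+0+0+0+1+1+1+1+0+0+0+0+1+1+0+1 mod 2 = 1
  s[3] = (0000000111111110000000011111111)·(0010010110100010111111111011101) mod 2 = 0+0+0+0+0+0+0+1+1+0+1+0+0+0+1+0+0+0+0+0+0+0+0+1+1+0+1+1+1+0+1 mod 2 = 0
  s[4] = (0000000000000001111111111111111)·(0010010110100010111111111011101) mod 2 = 0+0+0+0+0+0+0+0+0+0+0+0+0+0+0+0+1+1+1+1+1+1+1+1+1+0+1+1+1+0+1 mod 2 = 1
Syndrome = 00101
Column 20 of H equals this syndrome → error at bit 20 (1-indexed).
Flip bit 20: 0010010110100010111111111011101 → 0010010110100010111011111011101
Extract data bits at positions {3,5,6,7,9,10,11,12,13,14,15,17,18,19,20,21,22,23,24,25,26,27,28,29,30,31}: 10101010001111011111011101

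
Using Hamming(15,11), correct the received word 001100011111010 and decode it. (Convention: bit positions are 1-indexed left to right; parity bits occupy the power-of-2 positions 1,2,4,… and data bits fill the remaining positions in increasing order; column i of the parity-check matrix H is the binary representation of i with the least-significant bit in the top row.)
Syndrome s = H · r^T (mod 2), r = 001100011111010:
  s[0] = (101010101010101)·(001100011111010) mod 2 = 0+0+1+0+0+0+0+0+1+0+1+0+0+0+0 mod 2 = 1
  s[1] = (011001100110011)·(001100011111010) mod 2 = 0+0+1+0+0+0+0+0+0+1+1+0+0+1+0 mod 2 = 0
  s[2] = (000111100001111)·(001100011111010) mod 2 = 0+0+0+1+0+0+0+0+0+0+0+1+0+1+0 mod 2 = 1
  s[3] = (000000011111111)·(001100011111010) mod 2 = 0+0+0+0+0+0+0+1+1+1+1+1+0+1+0 mod 2 = 0
Syndrome = 1010
Column 5 of H equals this syndrome → error at bit 5 (1-indexed).
Flip bit 5: 001100011111010 → 001110011111010
Extract data bits at positions {3,5,6,7,9,10,11,12,13,14,15}: 11001111010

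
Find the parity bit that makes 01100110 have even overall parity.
Sum of data bits: 0+1+1+0+0+1+1+0 = 4.
4 mod 2 = 0, so parity bit = 0.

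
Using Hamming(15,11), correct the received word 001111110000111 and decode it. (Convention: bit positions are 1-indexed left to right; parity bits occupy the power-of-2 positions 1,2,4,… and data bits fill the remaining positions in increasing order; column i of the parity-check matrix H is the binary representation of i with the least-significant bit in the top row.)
Syndrome s = H · r^T (mod 2), r = 001111110000111:
  s[0] = (101010101010101)·(001111110000111) mod 2 = 0+0+1+0+1+0+1+0+0+0+0+0+1+0+1 mod 2 = 1
  s[1] = (011001100110011)·(001111110000111) mod 2 = 0+0+1+0+0+1+1+0+0+0+0+0+0+1+1 mod 2 = 1
  s[2] = (000111100001111)·(001111110000111) mod 2 = 0+0+0+1+1+1+1+0+0+0+0+0+1+1+1 mod 2 = 1
  s[3] = (000000011111111)·(001111110000111) mod 2 = 0+0+0+0+0+0+0+1+0+0+0+0+1+1+1 mod 2 = 0
Syndrome = 1110
Column 7 of H equals this syndrome → error at bit 7 (1-indexed).
Flip bit 7: 001111110000111 → 001111010000111
Extract data bits at positions {3,5,6,7,9,10,11,12,13,14,15}: 11100000111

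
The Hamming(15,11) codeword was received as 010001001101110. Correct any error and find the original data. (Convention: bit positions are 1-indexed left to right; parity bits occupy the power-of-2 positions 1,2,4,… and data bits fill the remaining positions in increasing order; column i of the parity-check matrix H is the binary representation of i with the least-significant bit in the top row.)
Syndrome s = H · r^T (mod 2), r = 010001001101110:
  s[0] = (101010101010101)·(010001001101110) mod 2 = 0+0+0+0+0+0+0+0+1+0+0+0+1+0+0 mod 2 = 0
  s[1] = (011001100110011)·(010001001101110) mod 2 = 0+1+0+0+0+1+0+0+0+1+0+0+0+1+0 mod 2 = 0
  s[2] = (000111100001111)·(010001001101110) mod 2 = 0+0+0+0+0+1+0+0+0+0+0+1+1+1+0 mod 2 = 0
  s[3] = (000000011111111)·(010001001101110) mod 2 = 0+0+0+0+0+0+0+0+1+1+0+1+1+1+0 mod 2 = 1
Syndrome = 0001
Column 8 of H equals this syndrome → error at bit 8 (1-indexed).
Flip bit 8: 010001001101110 → 010001011101110
Extract data bits at positions {3,5,6,7,9,10,11,12,13,14,15}: 00101101110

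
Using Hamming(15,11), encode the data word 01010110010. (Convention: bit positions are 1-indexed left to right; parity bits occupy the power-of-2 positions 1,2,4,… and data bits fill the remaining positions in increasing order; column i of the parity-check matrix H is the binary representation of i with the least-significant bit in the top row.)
Codeword c = d · G (mod 2), d = 01010110010:
  c[0] = d·G[:,0] = (01010110010)·(11011010101) mod 2 = 0+1+0+1+0+0+1+0+0+0+0 mod 2 = 1
  c[1] = d·G[:,1] = (01010110010)·(10110110011) mod 2 = 0+0+0+1+0+1+1+0+0+1+0 mod 2 = 0
  c[2] = d·G[:,2] = (01010110010)·(10000000000) mod 2 = 0+0+0+0+0+0+0+0+0+0+0 mod 2 = 0
  c[3] = d·G[:,3] = (01010110010)·(01110001111) mod 2 = 0+1+0+1+0+0+0+0+0+1+0 mod 2 = 1
  c[4] = d·G[:,4] = (01010110010)·(01000000000) mod 2 = 0+1+0+0+0+0+0+0+0+0+0 mod 2 = 1
  c[5] = d·G[:,5] = (01010110010)·(00100000000) mod 2 = 0+0+0+0+0+0+0+0+0+0+0 mod 2 = 0
  c[6] = d·G[:,6] = (01010110010)·(00010000000) mod 2 = 0+0+0+1+0+0+0+0+0+0+0 mod 2 = 1
  c[7] = d·G[:,7] = (01010110010)·(00001111111) mod 2 = 0+0+0+0+0+1+1+0+0+1+0 mod 2 = 1
  c[8] = d·G[:,8] = (01010110010)·(00001000000) mod 2 = 0+0+0+0+0+0+0+0+0+0+0 mod 2 = 0
  c[9] = d·G[:,9] = (01010110010)·(00000100000) mod 2 = 0+0+0+0+0+1+0+0+0+0+0 mod 2 = 1
  c[10] = d·G[:,10] = (01010110010)·(00000010000) mod 2 = 0+0+0+0+0+0+1+0+0+0+0 mod 2 = 1
  c[11] = d·G[:,11] = (01010110010)·(00000001000) mod 2 = 0+0+0+0+0+0+0+0+0+0+0 mod 2 = 0
  c[12] = d·G[:,12] = (01010110010)·(00000000100) mod 2 = 0+0+0+0+0+0+0+0+0+0+0 mod 2 = 0
  c[13] = d·G[:,13] = (01010110010)·(00000000010) mod 2 = 0+0+0+0+0+0+0+0+0+1+0 mod 2 = 1
  c[14] = d·G[:,14] = (01010110010)·(00000000001) mod 2 = 0+0+0+0+0+0+0+0+0+0+0 mod 2 = 0
Codeword = 100110110110010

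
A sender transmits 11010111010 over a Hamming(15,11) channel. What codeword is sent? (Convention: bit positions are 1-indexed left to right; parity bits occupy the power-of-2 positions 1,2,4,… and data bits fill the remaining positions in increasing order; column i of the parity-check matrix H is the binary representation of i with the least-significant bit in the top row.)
Codeword c = d · G (mod 2), d = 11010111010:
  c[0] = d·G[:,0] = (11010111010)·(11011010101) mod 2 = 1+1+0+1+0+0+1+0+0+0+0 mod 2 = 0
  c[1] = d·G[:,1] = (11010111010)·(10110110011) mod 2 = 1+0+0+1+0+1+1+0+0+1+0 mod 2 = 1
  c[2] = d·G[:,2] = (11010111010)·(10000000000) mod 2 = 1+0+0+0+0+0+0+0+0+0+0 mod 2 = 1
  c[3] = d·G[:,3] = (11010111010)·(01110001111) mod 2 = 0+1+0+1+0+0+0+1+0+1+0 mod 2 = 0
  c[4] = d·G[:,4] = (11010111010)·(01000000000) mod 2 = 0+1+0+0+0+0+0+0+0+0+0 mod 2 = 1
  c[5] = d·G[:,5] = (11010111010)·(00100000000) mod 2 = 0+0+0+0+0+0+0+0+0+0+0 mod 2 = 0
  c[6] = d·G[:,6] = (11010111010)·(00010000000) mod 2 = 0+0+0+1+0+0+0+0+0+0+0 mod 2 = 1
  c[7] = d·G[:,7] = (11010111010)·(00001111111) mod 2 = 0+0+0+0+0+1+1+1+0+1+0 mod 2 = 0
  c[8] = d·G[:,8] = (11010111010)·(00001000000) mod 2 = 0+0+0+0+0+0+0+0+0+0+0 mod 2 = 0
  c[9] = d·G[:,9] = (11010111010)·(00000100000) mod 2 = 0+0+0+0+0+1+0+0+0+0+0 mod 2 = 1
  c[10] = d·G[:,10] = (11010111010)·(00000010000) mod 2 = 0+0+0+0+0+0+1+0+0+0+0 mod 2 = 1
  c[11] = d·G[:,11] = (11010111010)·(00000001000) mod 2 = 0+0+0+0+0+0+0+1+0+0+0 mod 2 = 1
  c[12] = d·G[:,12] = (11010111010)·(00000000100) mod 2 = 0+0+0+0+0+0+0+0+0+0+0 mod 2 = 0
  c[13] = d·G[:,13] = (11010111010)·(00000000010) mod 2 = 0+0+0+0+0+0+0+0+0+1+0 mod 2 = 1
  c[14] = d·G[:,14] = (11010111010)·(00000000001) mod 2 = 0+0+0+0+0+0+0+0+0+0+0 mod 2 = 0
Codeword = 011010100111010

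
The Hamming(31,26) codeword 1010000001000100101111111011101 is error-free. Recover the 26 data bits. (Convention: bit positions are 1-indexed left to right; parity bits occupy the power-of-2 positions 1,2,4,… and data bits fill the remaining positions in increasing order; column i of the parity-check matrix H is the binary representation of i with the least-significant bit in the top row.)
Parity bits occupy power-of-2 positions; data bits are at positions {3,5,6,7,9,10,11,12,13,14,15,17,18,19,20,21,22,23,24,25,26,27,28,29,30,31} (1-indexed).
Extract: c[3]=1 c[5]=0 c[6]=0 c[7]=0 c[9]=0 c[10]=1 c[11]=0 c[12]=0 c[13]=0 c[14]=1 c[15]=0 c[17]=1 c[18]=0 c[19]=1 c[20]=1 c[21]=1 c[22]=1 c[23]=1 c[24]=1 c[25]=1 c[26]=0 c[27]=1 c[28]=1 c[29]=1 c[30]=0 c[31]=1
Data = 10000100010101111111011101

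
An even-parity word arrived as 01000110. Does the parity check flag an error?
Sum of received bits: 0+1+0+0+0+1+1+0 = 3; 3 mod 2 = 1. Result is 1 ≠ 0 → error detected.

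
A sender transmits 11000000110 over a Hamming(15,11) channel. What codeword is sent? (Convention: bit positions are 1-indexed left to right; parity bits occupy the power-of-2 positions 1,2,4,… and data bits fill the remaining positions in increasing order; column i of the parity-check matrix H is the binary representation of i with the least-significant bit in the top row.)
Codeword c = d · G (mod 2), d = 11000000110:
  c[0] = d·G[:,0] = (11000000110)·(11011010101) mod 2 = 1+1+0+0+0+0+0+0+1+0+0 mod 2 = 1
  c[1] = d·G[:,1] = (11000000110)·(10110110011) mod 2 = 1+0+0+0+0+0+0+0+0+1+0 mod 2 = 0
  c[2] = d·G[:,2] = (11000000110)·(10000000000) mod 2 = 1+0+0+0+0+0+0+0+0+0+0 mod 2 = 1
  c[3] = d·G[:,3] = (11000000110)·(01110001111) mod 2 = 0+1+0+0+0+0+0+0+1+1+0 mod 2 = 1
  c[4] = d·G[:,4] = (11000000110)·(01000000000) mod 2 = 0+1+0+0+0+0+0+0+0+0+0 mod 2 = 1
  c[5] = d·G[:,5] = (11000000110)·(00100000000) mod 2 = 0+0+0+0+0+0+0+0+0+0+0 mod 2 = 0
  c[6] = d·G[:,6] = (11000000110)·(00010000000) mod 2 = 0+0+0+0+0+0+0+0+0+0+0 mod 2 = 0
  c[7] = d·G[:,7] = (11000000110)·(00001111111) mod 2 = 0+0+0+0+0+0+0+0+1+1+0 mod 2 = 0
  c[8] = d·G[:,8] = (11000000110)·(00001000000) mod 2 = 0+0+0+0+0+0+0+0+0+0+0 mod 2 = 0
  c[9] = d·G[:,9] = (11000000110)·(00000100000) mod 2 = 0+0+0+0+0+0+0+0+0+0+0 mod 2 = 0
  c[10] = d·G[:,10] = (11000000110)·(00000010000) mod 2 = 0+0+0+0+0+0+0+0+0+0+0 mod 2 = 0
  c[11] = d·G[:,11] = (11000000110)·(00000001000) mod 2 = 0+0+0+0+0+0+0+0+0+0+0 mod 2 = 0
  c[12] = d·G[:,12] = (11000000110)·(00000000100) mod 2 = 0+0+0+0+0+0+0+0+1+0+0 mod 2 = 1
  c[13] = d·G[:,13] = (11000000110)·(00000000010) mod 2 = 0+0+0+0+0+0+0+0+0+1+0 mod 2 = 1
  c[14] = d·G[:,14] = (11000000110)·(00000000001) mod 2 = 0+0+0+0+0+0+0+0+0+0+0 mod 2 = 0
Codeword = 101110000000110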